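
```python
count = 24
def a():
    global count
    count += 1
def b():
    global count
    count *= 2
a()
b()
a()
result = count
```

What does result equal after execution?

Step 1: count = 24.
Step 2: a(): count = 24 + 1 = 25.
Step 3: b(): count = 25 * 2 = 50.
Step 4: a(): count = 50 + 1 = 51

The answer is 51.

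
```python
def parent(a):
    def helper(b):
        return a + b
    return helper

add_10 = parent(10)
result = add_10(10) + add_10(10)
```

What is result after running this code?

Step 1: add_10 captures a = 10.
Step 2: add_10(10) = 10 + 10 = 20, called twice.
Step 3: result = 20 + 20 = 40

The answer is 40.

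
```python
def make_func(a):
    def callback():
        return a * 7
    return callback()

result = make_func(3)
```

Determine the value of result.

Step 1: make_func(3) binds parameter a = 3.
Step 2: callback() accesses a = 3 from enclosing scope.
Step 3: result = 3 * 7 = 21

The answer is 21.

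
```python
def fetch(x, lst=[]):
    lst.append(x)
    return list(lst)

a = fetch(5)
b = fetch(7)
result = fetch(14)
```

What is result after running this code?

Step 1: Default list is shared. list() creates copies for return values.
Step 2: Internal list grows: [5] -> [5, 7] -> [5, 7, 14].
Step 3: result = [5, 7, 14]

The answer is [5, 7, 14].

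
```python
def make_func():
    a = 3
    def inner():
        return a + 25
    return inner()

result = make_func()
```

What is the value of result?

Step 1: make_func() defines a = 3.
Step 2: inner() reads a = 3 from enclosing scope, returns 3 + 25 = 28.
Step 3: result = 28

The answer is 28.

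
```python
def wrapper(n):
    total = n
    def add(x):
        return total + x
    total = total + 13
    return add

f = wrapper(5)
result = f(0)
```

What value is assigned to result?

Step 1: wrapper(5) sets total = 5, then total = 5 + 13 = 18.
Step 2: Closures capture by reference, so add sees total = 18.
Step 3: f(0) returns 18 + 0 = 18

The answer is 18.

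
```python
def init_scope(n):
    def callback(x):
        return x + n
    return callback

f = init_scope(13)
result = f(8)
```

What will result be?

Step 1: init_scope(13) creates a closure that captures n = 13.
Step 2: f(8) calls the closure with x = 8, returning 8 + 13 = 21.
Step 3: result = 21

The answer is 21.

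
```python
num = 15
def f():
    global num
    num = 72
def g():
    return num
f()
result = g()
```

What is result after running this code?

Step 1: num = 15.
Step 2: f() sets global num = 72.
Step 3: g() reads global num = 72. result = 72

The answer is 72.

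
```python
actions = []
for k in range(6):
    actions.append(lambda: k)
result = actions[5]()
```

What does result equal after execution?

Step 1: The loop creates 6 lambdas, all referencing the same variable k.
Step 2: After the loop, k = 5 (final value).
Step 3: actions[5]() looks up k at call time and finds 5. This is the late binding gotcha. result = 5

The answer is 5.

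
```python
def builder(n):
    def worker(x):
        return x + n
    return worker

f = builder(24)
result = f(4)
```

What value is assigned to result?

Step 1: builder(24) creates a closure that captures n = 24.
Step 2: f(4) calls the closure with x = 4, returning 4 + 24 = 28.
Step 3: result = 28

The answer is 28.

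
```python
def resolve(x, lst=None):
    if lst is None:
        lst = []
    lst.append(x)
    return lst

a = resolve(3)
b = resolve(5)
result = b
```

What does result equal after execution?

Step 1: None default with guard creates a NEW list each call.
Step 2: a = [3] (fresh list). b = [5] (another fresh list).
Step 3: result = [5] (this is the fix for mutable default)

The answer is [5].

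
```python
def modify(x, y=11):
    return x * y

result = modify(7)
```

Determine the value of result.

Step 1: modify(7) uses default y = 11.
Step 2: Returns 7 * 11 = 77.
Step 3: result = 77

The answer is 77.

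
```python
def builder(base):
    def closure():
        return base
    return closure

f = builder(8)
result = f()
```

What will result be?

Step 1: builder(8) creates closure capturing base = 8.
Step 2: f() returns the captured base = 8.
Step 3: result = 8

The answer is 8.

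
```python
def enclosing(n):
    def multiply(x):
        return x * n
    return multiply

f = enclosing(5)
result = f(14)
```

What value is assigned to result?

Step 1: enclosing(5) returns multiply closure with n = 5.
Step 2: f(14) computes 14 * 5 = 70.
Step 3: result = 70

The answer is 70.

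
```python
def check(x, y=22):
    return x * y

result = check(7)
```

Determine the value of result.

Step 1: check(7) uses default y = 22.
Step 2: Returns 7 * 22 = 154.
Step 3: result = 154

The answer is 154.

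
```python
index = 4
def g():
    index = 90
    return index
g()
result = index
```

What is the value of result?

Step 1: Global index = 4.
Step 2: g() creates local index = 90 (shadow, not modification).
Step 3: After g() returns, global index is unchanged. result = 4

The answer is 4.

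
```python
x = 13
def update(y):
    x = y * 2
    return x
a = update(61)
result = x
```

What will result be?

Step 1: Global x = 13.
Step 2: update(61) creates local x = 61 * 2 = 122.
Step 3: Global x unchanged because no global keyword. result = 13

The answer is 13.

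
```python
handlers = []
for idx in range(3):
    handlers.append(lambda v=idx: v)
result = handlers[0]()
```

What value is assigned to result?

Step 1: Default argument v=idx captures idx's value at each iteration.
Step 2: handlers[0] captured v = 0 when idx was 0.
Step 3: result = 0

The answer is 0.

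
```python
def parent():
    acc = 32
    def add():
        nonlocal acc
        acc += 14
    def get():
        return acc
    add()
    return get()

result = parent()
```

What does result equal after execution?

Step 1: acc = 32. add() modifies it via nonlocal, get() reads it.
Step 2: add() makes acc = 32 + 14 = 46.
Step 3: get() returns 46. result = 46

The answer is 46.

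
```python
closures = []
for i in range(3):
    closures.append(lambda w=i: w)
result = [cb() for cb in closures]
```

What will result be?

Step 1: Default arg w=i captures i at each iteration.
Step 2: Each lambda has its own default: 0, 1, ..., 2.
Step 3: result = [0, 1, 2]

The answer is [0, 1, 2].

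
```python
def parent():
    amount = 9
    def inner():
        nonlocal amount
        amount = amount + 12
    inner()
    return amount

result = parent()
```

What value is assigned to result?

Step 1: parent() sets amount = 9.
Step 2: inner() uses nonlocal to modify amount in parent's scope: amount = 9 + 12 = 21.
Step 3: parent() returns the modified amount = 21

The answer is 21.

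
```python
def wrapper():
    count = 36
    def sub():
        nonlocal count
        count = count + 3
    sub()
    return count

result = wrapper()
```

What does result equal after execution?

Step 1: wrapper() sets count = 36.
Step 2: sub() uses nonlocal to modify count in wrapper's scope: count = 36 + 3 = 39.
Step 3: wrapper() returns the modified count = 39

The answer is 39.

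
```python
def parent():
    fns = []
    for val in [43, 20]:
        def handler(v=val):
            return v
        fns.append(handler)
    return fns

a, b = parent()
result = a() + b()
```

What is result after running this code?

Step 1: Default argument v=val captures val at each iteration.
Step 2: a() returns 43 (captured at first iteration), b() returns 20 (captured at second).
Step 3: result = 43 + 20 = 63

The answer is 63.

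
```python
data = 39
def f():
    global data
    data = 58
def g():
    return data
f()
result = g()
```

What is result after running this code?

Step 1: data = 39.
Step 2: f() sets global data = 58.
Step 3: g() reads global data = 58. result = 58

The answer is 58.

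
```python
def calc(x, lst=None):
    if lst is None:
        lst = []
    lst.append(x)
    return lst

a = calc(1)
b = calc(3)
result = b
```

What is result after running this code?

Step 1: None default with guard creates a NEW list each call.
Step 2: a = [1] (fresh list). b = [3] (another fresh list).
Step 3: result = [3] (this is the fix for mutable default)

The answer is [3].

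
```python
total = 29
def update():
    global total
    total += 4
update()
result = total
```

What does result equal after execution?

Step 1: total = 29 globally.
Step 2: update() modifies global total: total += 4 = 33.
Step 3: result = 33

The answer is 33.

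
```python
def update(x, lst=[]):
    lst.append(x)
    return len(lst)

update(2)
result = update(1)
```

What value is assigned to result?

Step 1: Mutable default list persists between calls.
Step 2: First call: lst = [2], len = 1. Second call: lst = [2, 1], len = 2.
Step 3: result = 2

The answer is 2.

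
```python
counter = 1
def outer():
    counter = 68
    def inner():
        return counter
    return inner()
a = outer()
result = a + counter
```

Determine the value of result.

Step 1: outer() has local counter = 68. inner() reads from enclosing.
Step 2: outer() returns 68. Global counter = 1 unchanged.
Step 3: result = 68 + 1 = 69

The answer is 69.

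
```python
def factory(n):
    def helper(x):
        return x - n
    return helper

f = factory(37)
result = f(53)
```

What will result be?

Step 1: factory(37) creates a closure capturing n = 37.
Step 2: f(53) computes 53 - 37 = 16.
Step 3: result = 16

The answer is 16.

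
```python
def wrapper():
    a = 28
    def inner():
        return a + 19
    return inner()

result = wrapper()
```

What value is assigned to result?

Step 1: wrapper() defines a = 28.
Step 2: inner() reads a = 28 from enclosing scope, returns 28 + 19 = 47.
Step 3: result = 47

The answer is 47.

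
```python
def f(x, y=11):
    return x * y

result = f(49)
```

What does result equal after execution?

Step 1: f(49) uses default y = 11.
Step 2: Returns 49 * 11 = 539.
Step 3: result = 539

The answer is 539.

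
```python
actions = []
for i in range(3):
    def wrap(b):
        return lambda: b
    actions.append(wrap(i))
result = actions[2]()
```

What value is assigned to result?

Step 1: wrap(i) creates a new scope capturing b = i at call time.
Step 2: actions[2] = wrap(2), so its lambda captures b = 2.
Step 3: result = 2 (closure factory fixes late binding)

The answer is 2.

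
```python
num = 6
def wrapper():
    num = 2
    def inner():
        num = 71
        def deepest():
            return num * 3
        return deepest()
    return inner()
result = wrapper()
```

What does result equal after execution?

Step 1: deepest() looks up num through LEGB: not local, finds num = 71 in enclosing inner().
Step 2: Returns 71 * 3 = 213.
Step 3: result = 213

The answer is 213.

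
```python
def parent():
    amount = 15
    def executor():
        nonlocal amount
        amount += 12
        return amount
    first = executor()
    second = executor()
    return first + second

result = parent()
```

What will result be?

Step 1: amount starts at 15.
Step 2: First call: amount = 15 + 12 = 27, returns 27.
Step 3: Second call: amount = 27 + 12 = 39, returns 39.
Step 4: result = 27 + 39 = 66

The answer is 66.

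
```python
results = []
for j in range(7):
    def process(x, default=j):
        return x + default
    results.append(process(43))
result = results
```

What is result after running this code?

Step 1: Default argument default=j is evaluated at function definition time.
Step 2: Each iteration creates process with default = current j value.
Step 3: process(43) returns 43 + default. results = [43, 44, 45, 46, 47, 48, 49]

The answer is [43, 44, 45, 46, 47, 48, 49].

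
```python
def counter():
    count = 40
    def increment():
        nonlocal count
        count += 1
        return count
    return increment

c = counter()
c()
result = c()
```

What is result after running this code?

Step 1: counter() creates closure with count = 40.
Step 2: Each c() call increments count via nonlocal. After 2 calls: 40 + 2 = 42.
Step 3: result = 42

The answer is 42.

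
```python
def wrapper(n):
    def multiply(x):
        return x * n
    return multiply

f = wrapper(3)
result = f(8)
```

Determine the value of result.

Step 1: wrapper(3) returns multiply closure with n = 3.
Step 2: f(8) computes 8 * 3 = 24.
Step 3: result = 24

The answer is 24.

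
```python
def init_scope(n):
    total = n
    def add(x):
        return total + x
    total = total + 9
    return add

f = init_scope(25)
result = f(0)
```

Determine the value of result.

Step 1: init_scope(25) sets total = 25, then total = 25 + 9 = 34.
Step 2: Closures capture by reference, so add sees total = 34.
Step 3: f(0) returns 34 + 0 = 34

The answer is 34.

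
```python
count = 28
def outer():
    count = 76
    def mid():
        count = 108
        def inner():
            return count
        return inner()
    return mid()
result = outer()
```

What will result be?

Step 1: Three levels of shadowing: global 28, outer 76, mid 108.
Step 2: inner() finds count = 108 in enclosing mid() scope.
Step 3: result = 108

The answer is 108.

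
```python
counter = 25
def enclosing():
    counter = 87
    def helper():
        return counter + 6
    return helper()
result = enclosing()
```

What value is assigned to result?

Step 1: enclosing() shadows global counter with counter = 87.
Step 2: helper() finds counter = 87 in enclosing scope, computes 87 + 6 = 93.
Step 3: result = 93

The answer is 93.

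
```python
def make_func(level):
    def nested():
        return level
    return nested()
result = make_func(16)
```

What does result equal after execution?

Step 1: make_func(16) binds parameter level = 16.
Step 2: nested() looks up level in enclosing scope and finds the parameter level = 16.
Step 3: result = 16

The answer is 16.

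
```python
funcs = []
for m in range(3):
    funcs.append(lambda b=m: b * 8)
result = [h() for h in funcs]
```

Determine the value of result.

Step 1: Default arg b=m captures m at each iteration.
Step 2: funcs[k] has b defaulting to k, returns k * 8.
Step 3: result = [0, 8, 16]

The answer is [0, 8, 16].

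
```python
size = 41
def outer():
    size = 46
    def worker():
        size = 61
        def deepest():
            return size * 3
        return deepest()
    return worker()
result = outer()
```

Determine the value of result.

Step 1: deepest() looks up size through LEGB: not local, finds size = 61 in enclosing worker().
Step 2: Returns 61 * 3 = 183.
Step 3: result = 183

The answer is 183.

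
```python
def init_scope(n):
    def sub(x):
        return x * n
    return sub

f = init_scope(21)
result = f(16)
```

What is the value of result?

Step 1: init_scope(21) creates a closure capturing n = 21.
Step 2: f(16) computes 16 * 21 = 336.
Step 3: result = 336

The answer is 336.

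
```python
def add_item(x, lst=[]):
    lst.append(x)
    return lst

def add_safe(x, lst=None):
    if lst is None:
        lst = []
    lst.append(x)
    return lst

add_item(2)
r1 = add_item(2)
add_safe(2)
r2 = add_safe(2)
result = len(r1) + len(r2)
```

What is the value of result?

Step 1: add_item shares mutable default: after 2 calls, lst = [2, 2], len = 2.
Step 2: add_safe creates fresh list each time: r2 = [2], len = 1.
Step 3: result = 2 + 1 = 3

The answer is 3.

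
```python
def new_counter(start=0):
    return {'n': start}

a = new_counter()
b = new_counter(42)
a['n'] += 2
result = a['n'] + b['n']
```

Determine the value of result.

Step 1: new_counter() returns a new dict each call (immutable default 0).
Step 2: a = {'n': 0}, b = {'n': 42}.
Step 3: a['n'] += 2 = 2. result = 2 + 42 = 44

The answer is 44.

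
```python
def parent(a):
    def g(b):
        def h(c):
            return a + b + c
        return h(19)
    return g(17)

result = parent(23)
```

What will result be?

Step 1: a = 23, b = 17, c = 19 across three nested scopes.
Step 2: h() accesses all three via LEGB rule.
Step 3: result = 23 + 17 + 19 = 59

The answer is 59.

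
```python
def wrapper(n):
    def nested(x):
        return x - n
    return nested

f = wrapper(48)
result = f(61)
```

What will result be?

Step 1: wrapper(48) creates a closure capturing n = 48.
Step 2: f(61) computes 61 - 48 = 13.
Step 3: result = 13

The answer is 13.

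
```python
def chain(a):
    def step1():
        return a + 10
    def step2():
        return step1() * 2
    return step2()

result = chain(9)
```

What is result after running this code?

Step 1: chain(9) captures a = 9.
Step 2: step2() calls step1() which returns 9 + 10 = 19.
Step 3: step2() returns 19 * 2 = 38

The answer is 38.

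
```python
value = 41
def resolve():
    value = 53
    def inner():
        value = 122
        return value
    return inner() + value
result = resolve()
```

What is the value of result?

Step 1: resolve() has local value = 53. inner() has local value = 122.
Step 2: inner() returns its local value = 122.
Step 3: resolve() returns 122 + its own value (53) = 175

The answer is 175.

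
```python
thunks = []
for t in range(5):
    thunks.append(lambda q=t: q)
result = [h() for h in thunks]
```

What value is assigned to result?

Step 1: Default arg q=t captures t at each iteration.
Step 2: Each lambda has its own default: 0, 1, ..., 4.
Step 3: result = [0, 1, 2, 3, 4]

The answer is [0, 1, 2, 3, 4].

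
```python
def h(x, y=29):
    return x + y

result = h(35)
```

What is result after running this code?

Step 1: h(35) uses default y = 29.
Step 2: Returns 35 + 29 = 64.
Step 3: result = 64

The answer is 64.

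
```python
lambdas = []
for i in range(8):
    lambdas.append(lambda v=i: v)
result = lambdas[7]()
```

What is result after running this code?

Step 1: Default argument v=i captures i's value at each iteration.
Step 2: lambdas[7] captured v = 7 when i was 7.
Step 3: result = 7

The answer is 7.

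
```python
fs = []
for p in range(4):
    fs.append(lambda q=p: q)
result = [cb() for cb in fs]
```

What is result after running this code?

Step 1: Default arg q=p captures p at each iteration.
Step 2: Each lambda has its own default: 0, 1, ..., 3.
Step 3: result = [0, 1, 2, 3]

The answer is [0, 1, 2, 3].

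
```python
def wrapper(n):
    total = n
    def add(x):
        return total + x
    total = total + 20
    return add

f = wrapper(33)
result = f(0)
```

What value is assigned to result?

Step 1: wrapper(33) sets total = 33, then total = 33 + 20 = 53.
Step 2: Closures capture by reference, so add sees total = 53.
Step 3: f(0) returns 53 + 0 = 53

The answer is 53.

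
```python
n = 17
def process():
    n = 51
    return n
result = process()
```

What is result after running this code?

Step 1: Global n = 17.
Step 2: process() creates local n = 51, shadowing the global.
Step 3: Returns local n = 51. result = 51

The answer is 51.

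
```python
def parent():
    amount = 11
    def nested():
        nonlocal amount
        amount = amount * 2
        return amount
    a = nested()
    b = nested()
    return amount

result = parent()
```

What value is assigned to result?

Step 1: amount starts at 11.
Step 2: First nested(): amount = 11 * 2 = 22.
Step 3: Second nested(): amount = 22 * 2 = 44.
Step 4: result = 44

The answer is 44.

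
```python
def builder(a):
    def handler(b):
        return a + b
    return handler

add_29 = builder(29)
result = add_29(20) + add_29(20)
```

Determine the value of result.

Step 1: add_29 captures a = 29.
Step 2: add_29(20) = 29 + 20 = 49, called twice.
Step 3: result = 49 + 49 = 98

The answer is 98.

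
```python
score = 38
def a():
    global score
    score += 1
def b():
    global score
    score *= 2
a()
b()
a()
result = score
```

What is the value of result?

Step 1: score = 38.
Step 2: a(): score = 38 + 1 = 39.
Step 3: b(): score = 39 * 2 = 78.
Step 4: a(): score = 78 + 1 = 79

The answer is 79.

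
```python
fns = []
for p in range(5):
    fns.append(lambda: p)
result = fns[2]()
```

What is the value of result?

Step 1: The loop creates 5 lambdas, all referencing the same variable p.
Step 2: After the loop, p = 4 (final value).
Step 3: fns[2]() looks up p at call time and finds 4. This is the late binding gotcha. result = 4

The answer is 4.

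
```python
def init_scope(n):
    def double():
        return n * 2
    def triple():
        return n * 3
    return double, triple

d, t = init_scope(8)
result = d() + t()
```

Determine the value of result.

Step 1: Both closures capture the same n = 8.
Step 2: d() = 8 * 2 = 16, t() = 8 * 3 = 24.
Step 3: result = 16 + 24 = 40

The answer is 40.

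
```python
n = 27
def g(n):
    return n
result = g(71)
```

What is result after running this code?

Step 1: Global n = 27.
Step 2: g(71) takes parameter n = 71, which shadows the global.
Step 3: result = 71

The answer is 71.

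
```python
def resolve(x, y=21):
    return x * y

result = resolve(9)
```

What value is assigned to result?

Step 1: resolve(9) uses default y = 21.
Step 2: Returns 9 * 21 = 189.
Step 3: result = 189

The answer is 189.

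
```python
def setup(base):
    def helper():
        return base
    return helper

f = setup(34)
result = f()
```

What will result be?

Step 1: setup(34) creates closure capturing base = 34.
Step 2: f() returns the captured base = 34.
Step 3: result = 34

The answer is 34.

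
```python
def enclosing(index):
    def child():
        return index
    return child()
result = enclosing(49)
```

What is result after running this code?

Step 1: enclosing(49) binds parameter index = 49.
Step 2: child() looks up index in enclosing scope and finds the parameter index = 49.
Step 3: result = 49

The answer is 49.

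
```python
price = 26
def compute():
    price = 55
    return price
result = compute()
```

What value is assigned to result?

Step 1: Global price = 26.
Step 2: compute() creates local price = 55, shadowing the global.
Step 3: Returns local price = 55. result = 55

The answer is 55.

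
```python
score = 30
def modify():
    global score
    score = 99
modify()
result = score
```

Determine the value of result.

Step 1: score = 30 globally.
Step 2: modify() declares global score and sets it to 99.
Step 3: After modify(), global score = 99. result = 99

The answer is 99.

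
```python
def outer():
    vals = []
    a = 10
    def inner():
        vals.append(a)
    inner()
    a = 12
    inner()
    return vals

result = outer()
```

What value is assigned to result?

Step 1: a = 10. inner() appends current a to vals.
Step 2: First inner(): appends 10. Then a = 12.
Step 3: Second inner(): appends 12 (closure sees updated a). result = [10, 12]

The answer is [10, 12].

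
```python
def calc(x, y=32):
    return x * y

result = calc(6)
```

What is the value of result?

Step 1: calc(6) uses default y = 32.
Step 2: Returns 6 * 32 = 192.
Step 3: result = 192

The answer is 192.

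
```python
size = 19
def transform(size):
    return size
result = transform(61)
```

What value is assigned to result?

Step 1: Global size = 19.
Step 2: transform(61) takes parameter size = 61, which shadows the global.
Step 3: result = 61

The answer is 61.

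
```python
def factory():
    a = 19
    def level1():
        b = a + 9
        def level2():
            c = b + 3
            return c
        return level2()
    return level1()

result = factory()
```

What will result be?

Step 1: a = 19. b = a + 9 = 28.
Step 2: c = b + 3 = 28 + 3 = 31.
Step 3: result = 31

The answer is 31.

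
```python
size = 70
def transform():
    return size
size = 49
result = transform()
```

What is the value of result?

Step 1: size is first set to 70, then reassigned to 49.
Step 2: transform() is called after the reassignment, so it looks up the current global size = 49.
Step 3: result = 49

The answer is 49.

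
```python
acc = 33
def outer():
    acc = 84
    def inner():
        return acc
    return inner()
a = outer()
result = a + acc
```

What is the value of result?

Step 1: outer() has local acc = 84. inner() reads from enclosing.
Step 2: outer() returns 84. Global acc = 33 unchanged.
Step 3: result = 84 + 33 = 117

The answer is 117.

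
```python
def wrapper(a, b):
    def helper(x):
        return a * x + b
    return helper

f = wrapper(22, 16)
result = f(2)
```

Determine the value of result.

Step 1: wrapper(22, 16) captures a = 22, b = 16.
Step 2: f(2) computes 22 * 2 + 16 = 60.
Step 3: result = 60

The answer is 60.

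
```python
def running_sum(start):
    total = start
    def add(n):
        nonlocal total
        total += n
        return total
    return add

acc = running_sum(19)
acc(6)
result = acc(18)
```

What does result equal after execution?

Step 1: running_sum(19) creates closure with total = 19.
Step 2: First acc(6): total = 19 + 6 = 25.
Step 3: Second acc(18): total = 25 + 18 = 43. result = 43

The answer is 43.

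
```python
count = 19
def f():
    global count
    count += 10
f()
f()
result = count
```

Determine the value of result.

Step 1: count = 19.
Step 2: First f(): count = 19 + 10 = 29.
Step 3: Second f(): count = 29 + 10 = 39. result = 39

The answer is 39.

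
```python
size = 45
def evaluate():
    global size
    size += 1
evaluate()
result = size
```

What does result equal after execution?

Step 1: size = 45 globally.
Step 2: evaluate() modifies global size: size += 1 = 46.
Step 3: result = 46

The answer is 46.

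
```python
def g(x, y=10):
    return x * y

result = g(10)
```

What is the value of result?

Step 1: g(10) uses default y = 10.
Step 2: Returns 10 * 10 = 100.
Step 3: result = 100

The answer is 100.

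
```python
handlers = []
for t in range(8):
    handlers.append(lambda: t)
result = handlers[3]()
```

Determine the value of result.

Step 1: The loop creates 8 lambdas, all referencing the same variable t.
Step 2: After the loop, t = 7 (final value).
Step 3: handlers[3]() looks up t at call time and finds 7. This is the late binding gotcha. result = 7

The answer is 7.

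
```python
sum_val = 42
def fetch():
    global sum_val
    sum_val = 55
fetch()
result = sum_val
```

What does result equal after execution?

Step 1: sum_val = 42 globally.
Step 2: fetch() declares global sum_val and sets it to 55.
Step 3: After fetch(), global sum_val = 55. result = 55

The answer is 55.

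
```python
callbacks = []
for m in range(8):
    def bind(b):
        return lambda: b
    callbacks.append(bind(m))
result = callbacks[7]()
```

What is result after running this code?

Step 1: bind(m) creates a new scope capturing b = m at call time.
Step 2: callbacks[7] = bind(7), so its lambda captures b = 7.
Step 3: result = 7 (closure factory fixes late binding)

The answer is 7.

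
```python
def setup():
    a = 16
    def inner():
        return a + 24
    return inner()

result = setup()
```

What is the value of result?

Step 1: setup() defines a = 16.
Step 2: inner() reads a = 16 from enclosing scope, returns 16 + 24 = 40.
Step 3: result = 40

The answer is 40.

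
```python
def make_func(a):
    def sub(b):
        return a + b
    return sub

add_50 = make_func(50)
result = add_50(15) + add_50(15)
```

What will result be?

Step 1: add_50 captures a = 50.
Step 2: add_50(15) = 50 + 15 = 65, called twice.
Step 3: result = 65 + 65 = 130

The answer is 130.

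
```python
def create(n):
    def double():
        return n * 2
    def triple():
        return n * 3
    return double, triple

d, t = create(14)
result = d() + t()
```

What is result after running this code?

Step 1: Both closures capture the same n = 14.
Step 2: d() = 14 * 2 = 28, t() = 14 * 3 = 42.
Step 3: result = 28 + 42 = 70

The answer is 70.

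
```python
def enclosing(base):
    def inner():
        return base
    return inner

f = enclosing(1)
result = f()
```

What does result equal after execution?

Step 1: enclosing(1) creates closure capturing base = 1.
Step 2: f() returns the captured base = 1.
Step 3: result = 1

The answer is 1.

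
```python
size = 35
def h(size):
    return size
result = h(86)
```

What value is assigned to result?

Step 1: Global size = 35.
Step 2: h(86) takes parameter size = 86, which shadows the global.
Step 3: result = 86

The answer is 86.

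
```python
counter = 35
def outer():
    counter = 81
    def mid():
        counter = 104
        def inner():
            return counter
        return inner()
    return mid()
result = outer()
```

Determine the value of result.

Step 1: Three levels of shadowing: global 35, outer 81, mid 104.
Step 2: inner() finds counter = 104 in enclosing mid() scope.
Step 3: result = 104

The answer is 104.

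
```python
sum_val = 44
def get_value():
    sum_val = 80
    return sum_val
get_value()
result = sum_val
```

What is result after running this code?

Step 1: sum_val = 44 globally.
Step 2: get_value() creates a LOCAL sum_val = 80 (no global keyword!).
Step 3: The global sum_val is unchanged. result = 44

The answer is 44.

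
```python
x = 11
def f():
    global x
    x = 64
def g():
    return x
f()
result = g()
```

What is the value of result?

Step 1: x = 11.
Step 2: f() sets global x = 64.
Step 3: g() reads global x = 64. result = 64

The answer is 64.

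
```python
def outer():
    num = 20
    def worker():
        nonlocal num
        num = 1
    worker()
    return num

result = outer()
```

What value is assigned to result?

Step 1: outer() sets num = 20.
Step 2: worker() uses nonlocal to reassign num = 1.
Step 3: result = 1

The answer is 1.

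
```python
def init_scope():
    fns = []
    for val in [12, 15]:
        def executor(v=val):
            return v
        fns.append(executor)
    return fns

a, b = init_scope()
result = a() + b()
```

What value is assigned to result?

Step 1: Default argument v=val captures val at each iteration.
Step 2: a() returns 12 (captured at first iteration), b() returns 15 (captured at second).
Step 3: result = 12 + 15 = 27

The answer is 27.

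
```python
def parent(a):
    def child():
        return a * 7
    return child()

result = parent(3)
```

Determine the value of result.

Step 1: parent(3) binds parameter a = 3.
Step 2: child() accesses a = 3 from enclosing scope.
Step 3: result = 3 * 7 = 21

The answer is 21.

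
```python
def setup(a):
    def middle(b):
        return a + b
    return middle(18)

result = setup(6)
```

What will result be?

Step 1: setup(6) passes a = 6.
Step 2: middle(18) has b = 18, reads a = 6 from enclosing.
Step 3: result = 6 + 18 = 24

The answer is 24.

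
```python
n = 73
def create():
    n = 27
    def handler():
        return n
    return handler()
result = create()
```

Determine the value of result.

Step 1: n = 73 globally, but create() defines n = 27 locally.
Step 2: handler() looks up n. Not in local scope, so checks enclosing scope (create) and finds n = 27.
Step 3: result = 27

The answer is 27.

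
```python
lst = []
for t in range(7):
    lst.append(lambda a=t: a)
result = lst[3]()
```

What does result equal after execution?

Step 1: Default argument a=t captures t's value at each iteration.
Step 2: lst[3] captured a = 3 when t was 3.
Step 3: result = 3

The answer is 3.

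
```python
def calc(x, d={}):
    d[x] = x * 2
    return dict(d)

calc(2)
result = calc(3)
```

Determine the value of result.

Step 1: Mutable default dict is shared across calls.
Step 2: First call adds 2: 4. Second call adds 3: 6.
Step 3: result = {2: 4, 3: 6}

The answer is {2: 4, 3: 6}.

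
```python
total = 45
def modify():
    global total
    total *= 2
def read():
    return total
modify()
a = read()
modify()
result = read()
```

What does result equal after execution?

Step 1: total = 45.
Step 2: First modify(): total = 45 * 2 = 90.
Step 3: Second modify(): total = 90 * 2 = 180.
Step 4: read() returns 180

The answer is 180.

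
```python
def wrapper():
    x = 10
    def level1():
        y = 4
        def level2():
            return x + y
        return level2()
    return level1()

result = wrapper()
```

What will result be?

Step 1: x = 10 in wrapper. y = 4 in level1.
Step 2: level2() reads x = 10 and y = 4 from enclosing scopes.
Step 3: result = 10 + 4 = 14

The answer is 14.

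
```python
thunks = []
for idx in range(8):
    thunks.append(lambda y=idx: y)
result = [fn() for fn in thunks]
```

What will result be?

Step 1: Default arg y=idx captures idx at each iteration.
Step 2: Each lambda has its own default: 0, 1, ..., 7.
Step 3: result = [0, 1, 2, 3, 4, 5, 6, 7]

The answer is [0, 1, 2, 3, 4, 5, 6, 7].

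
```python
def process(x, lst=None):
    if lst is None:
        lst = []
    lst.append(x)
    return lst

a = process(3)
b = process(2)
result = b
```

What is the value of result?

Step 1: None default with guard creates a NEW list each call.
Step 2: a = [3] (fresh list). b = [2] (another fresh list).
Step 3: result = [2] (this is the fix for mutable default)

The answer is [2].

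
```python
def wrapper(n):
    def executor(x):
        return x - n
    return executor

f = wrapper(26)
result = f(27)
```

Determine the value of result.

Step 1: wrapper(26) creates a closure capturing n = 26.
Step 2: f(27) computes 27 - 26 = 1.
Step 3: result = 1

The answer is 1.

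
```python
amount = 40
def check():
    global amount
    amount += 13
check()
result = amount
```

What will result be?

Step 1: amount = 40 globally.
Step 2: check() modifies global amount: amount += 13 = 53.
Step 3: result = 53

The answer is 53.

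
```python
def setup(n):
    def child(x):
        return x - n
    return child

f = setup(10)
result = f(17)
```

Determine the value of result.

Step 1: setup(10) creates a closure capturing n = 10.
Step 2: f(17) computes 17 - 10 = 7.
Step 3: result = 7

The answer is 7.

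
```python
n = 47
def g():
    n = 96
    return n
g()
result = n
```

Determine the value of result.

Step 1: n = 47 globally.
Step 2: g() creates a LOCAL n = 96 (no global keyword!).
Step 3: The global n is unchanged. result = 47

The answer is 47.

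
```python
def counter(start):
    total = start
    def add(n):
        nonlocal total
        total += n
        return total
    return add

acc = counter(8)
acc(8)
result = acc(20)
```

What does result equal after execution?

Step 1: counter(8) creates closure with total = 8.
Step 2: First acc(8): total = 8 + 8 = 16.
Step 3: Second acc(20): total = 16 + 20 = 36. result = 36

The answer is 36.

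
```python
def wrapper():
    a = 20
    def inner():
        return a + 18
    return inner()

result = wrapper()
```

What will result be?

Step 1: wrapper() defines a = 20.
Step 2: inner() reads a = 20 from enclosing scope, returns 20 + 18 = 38.
Step 3: result = 38

The answer is 38.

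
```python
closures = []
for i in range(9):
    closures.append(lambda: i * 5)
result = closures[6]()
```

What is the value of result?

Step 1: All lambdas reference the same variable i (late binding).
Step 2: After the loop, i = 8. Every lambda returns i * 5.
Step 3: closures[6]() = 8 * 5 = 40

The answer is 40.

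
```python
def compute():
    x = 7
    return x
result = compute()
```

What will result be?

Step 1: compute() defines x = 7 in its local scope.
Step 2: return x finds the local variable x = 7.
Step 3: result = 7

The answer is 7.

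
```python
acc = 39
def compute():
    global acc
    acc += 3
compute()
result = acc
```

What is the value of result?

Step 1: acc = 39 globally.
Step 2: compute() modifies global acc: acc += 3 = 42.
Step 3: result = 42

The answer is 42.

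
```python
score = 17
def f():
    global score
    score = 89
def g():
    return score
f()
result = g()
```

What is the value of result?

Step 1: score = 17.
Step 2: f() sets global score = 89.
Step 3: g() reads global score = 89. result = 89

The answer is 89.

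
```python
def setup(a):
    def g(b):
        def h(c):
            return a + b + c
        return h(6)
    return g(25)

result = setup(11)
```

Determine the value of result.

Step 1: a = 11, b = 25, c = 6 across three nested scopes.
Step 2: h() accesses all three via LEGB rule.
Step 3: result = 11 + 25 + 6 = 42

The answer is 42.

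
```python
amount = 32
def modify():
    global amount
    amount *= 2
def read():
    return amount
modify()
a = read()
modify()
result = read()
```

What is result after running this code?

Step 1: amount = 32.
Step 2: First modify(): amount = 32 * 2 = 64.
Step 3: Second modify(): amount = 64 * 2 = 128.
Step 4: read() returns 128

The answer is 128.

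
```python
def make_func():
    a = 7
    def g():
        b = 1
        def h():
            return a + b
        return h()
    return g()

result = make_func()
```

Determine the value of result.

Step 1: make_func() defines a = 7. g() defines b = 1.
Step 2: h() accesses both from enclosing scopes: a = 7, b = 1.
Step 3: result = 7 + 1 = 8

The answer is 8.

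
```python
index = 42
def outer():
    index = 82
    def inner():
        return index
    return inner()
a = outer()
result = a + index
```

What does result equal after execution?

Step 1: outer() has local index = 82. inner() reads from enclosing.
Step 2: outer() returns 82. Global index = 42 unchanged.
Step 3: result = 82 + 42 = 124

The answer is 124.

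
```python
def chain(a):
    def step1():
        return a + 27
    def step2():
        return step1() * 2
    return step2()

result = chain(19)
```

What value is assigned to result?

Step 1: chain(19) captures a = 19.
Step 2: step2() calls step1() which returns 19 + 27 = 46.
Step 3: step2() returns 46 * 2 = 92

The answer is 92.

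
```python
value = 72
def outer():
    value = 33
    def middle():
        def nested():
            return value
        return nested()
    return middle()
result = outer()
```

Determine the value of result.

Step 1: outer() defines value = 33. middle() and nested() have no local value.
Step 2: nested() checks local (none), enclosing middle() (none), enclosing outer() and finds value = 33.
Step 3: result = 33

The answer is 33.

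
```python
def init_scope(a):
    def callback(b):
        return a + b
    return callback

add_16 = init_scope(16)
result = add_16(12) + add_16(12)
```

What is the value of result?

Step 1: add_16 captures a = 16.
Step 2: add_16(12) = 16 + 12 = 28, called twice.
Step 3: result = 28 + 28 = 56

The answer is 56.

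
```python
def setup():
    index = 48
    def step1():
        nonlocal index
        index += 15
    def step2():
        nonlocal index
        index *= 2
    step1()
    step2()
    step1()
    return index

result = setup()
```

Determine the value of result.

Step 1: index = 48.
Step 2: step1(): index = 48 + 15 = 63.
Step 3: step2(): index = 63 * 2 = 126.
Step 4: step1(): index = 126 + 15 = 141. result = 141

The answer is 141.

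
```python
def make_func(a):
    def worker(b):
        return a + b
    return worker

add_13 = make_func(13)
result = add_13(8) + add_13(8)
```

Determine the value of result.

Step 1: add_13 captures a = 13.
Step 2: add_13(8) = 13 + 8 = 21, called twice.
Step 3: result = 21 + 21 = 42

The answer is 42.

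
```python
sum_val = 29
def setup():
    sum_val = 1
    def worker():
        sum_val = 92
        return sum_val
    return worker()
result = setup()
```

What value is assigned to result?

Step 1: Three scopes define sum_val: global (29), setup (1), worker (92).
Step 2: worker() has its own local sum_val = 92, which shadows both enclosing and global.
Step 3: result = 92 (local wins in LEGB)

The answer is 92.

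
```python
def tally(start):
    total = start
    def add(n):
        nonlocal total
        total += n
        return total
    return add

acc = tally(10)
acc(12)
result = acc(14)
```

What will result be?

Step 1: tally(10) creates closure with total = 10.
Step 2: First acc(12): total = 10 + 12 = 22.
Step 3: Second acc(14): total = 22 + 14 = 36. result = 36

The answer is 36.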